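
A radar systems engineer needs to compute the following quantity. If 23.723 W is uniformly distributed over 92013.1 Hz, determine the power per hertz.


Power spectral density:
PSD = P / BW
    = 23.723 / 92013.1
    = 0.00025782 W/Hz

0.00025782 W/Hz


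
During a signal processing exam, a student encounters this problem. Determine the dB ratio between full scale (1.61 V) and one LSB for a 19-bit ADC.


Dynamic range from full-scale to LSB:
V_min = V_max / 2^bits = 1.61 / 2^19
DR = 20 * log10(V_max / V_min)
   = 20 * log10(2^19)
   = 20 * 19 * log10(2)
   = 114.39 dB

114.39 dB


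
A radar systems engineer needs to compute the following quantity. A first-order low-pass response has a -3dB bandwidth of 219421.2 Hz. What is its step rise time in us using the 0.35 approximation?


Rise time from bandwidth relationship:
tr = 0.35 / BW
   = 0.35 / 219421.2
   = 1.595105669e-06 s
   = 1.5951 us

1.5951 us


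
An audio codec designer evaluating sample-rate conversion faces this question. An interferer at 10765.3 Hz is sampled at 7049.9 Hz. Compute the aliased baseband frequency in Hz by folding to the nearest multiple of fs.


Compute the nearest integer multiple of fs to the signal:
n = round(10765.3 / 7049.9) = 2
f_alias = |10765.3 - 2 * 7049.9|
        = |10765.3 - 14099.8|
        = 3334.5 Hz

3334.5


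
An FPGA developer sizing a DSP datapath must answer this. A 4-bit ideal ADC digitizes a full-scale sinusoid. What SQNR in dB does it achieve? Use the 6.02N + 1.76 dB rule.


Theoretical SNR for a full-scale sinusoid:
SNR = 6.02 * N + 1.76
    = 6.02 * 4 + 1.76
    = 24.08 + 1.76
    = 25.84 dB

25.84 dB


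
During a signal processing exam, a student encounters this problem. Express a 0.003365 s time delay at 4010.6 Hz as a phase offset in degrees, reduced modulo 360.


Phase shift from frequency and time delay:
phi = 360 * f * t_delay
    = 360 * 4010.6 * 0.003365
    = 4858.44 degrees
    mod 360 = 178.44 degrees

178.44 degrees


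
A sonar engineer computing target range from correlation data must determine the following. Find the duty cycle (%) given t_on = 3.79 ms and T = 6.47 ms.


Duty cycle as a percentage:
DC = (t_on / T) * 100
   = (3.79 / 6.47) * 100
   = 0.585781 * 100
   = 58.58 %

58.58 %


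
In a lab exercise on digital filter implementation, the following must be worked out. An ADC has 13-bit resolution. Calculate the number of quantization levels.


Number of quantization levels = 2^N
= 2^13
= 8192

8192


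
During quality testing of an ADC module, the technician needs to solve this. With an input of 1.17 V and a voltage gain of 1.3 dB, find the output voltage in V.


Output voltage from dB gain:
V_out = V_in * 10^(gain_dB / 20)
      = 1.17 * 10^(1.3 / 20)
      = 1.17 * 1.161449
      = 1.3589 V

1.3589 V


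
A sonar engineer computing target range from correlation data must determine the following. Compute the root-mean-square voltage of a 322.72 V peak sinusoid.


RMS voltage for a sinusoidal waveform:
V_rms = V_peak / sqrt(2)
      = 322.72 / 1.414214
      = 228.198 V

228.198 V


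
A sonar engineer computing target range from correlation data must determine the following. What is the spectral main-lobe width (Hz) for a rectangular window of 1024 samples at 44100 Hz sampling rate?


Main lobe width for a rectangular window:
Width = 2 * fs / N
      = 2 * 44100 / 1024
      = 88200 / 1024
      = 86.133 Hz

86.133 Hz


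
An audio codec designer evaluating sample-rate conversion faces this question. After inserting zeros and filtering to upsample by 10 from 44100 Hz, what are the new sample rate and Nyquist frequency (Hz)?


Step 1 — output sample rate after interpolation by L:
fs_out = L * fs_in = 10 * 44100 = 441000 Hz

Step 2 — Nyquist frequency of the output stream:
f_Nyq = fs_out / 2 = 441000 / 2 = 220500.0 Hz

fs_out = 441000 Hz; f_Nyquist = 220500.0 Hz


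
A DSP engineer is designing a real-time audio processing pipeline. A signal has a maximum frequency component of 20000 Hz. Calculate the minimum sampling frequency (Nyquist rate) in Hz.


The Nyquist rate is twice the maximum frequency component.
fs_min = 2 * fmax
      = 2 * 20000
      = 40000 Hz

40000


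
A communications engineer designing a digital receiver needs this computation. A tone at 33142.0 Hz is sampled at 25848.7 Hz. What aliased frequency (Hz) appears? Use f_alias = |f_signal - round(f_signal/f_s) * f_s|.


Compute the nearest integer multiple of fs to the signal:
n = round(33142.0 / 25848.7) = 1
f_alias = |33142.0 - 1 * 25848.7|
        = |33142.0 - 25848.7|
        = 7293.3 Hz

7293.3


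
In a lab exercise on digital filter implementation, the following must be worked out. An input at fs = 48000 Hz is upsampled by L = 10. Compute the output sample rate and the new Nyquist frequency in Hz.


Step 1 — output sample rate after interpolation by L:
fs_out = L * fs_in = 10 * 48000 = 480000 Hz

Step 2 — Nyquist frequency of the output stream:
f_Nyq = fs_out / 2 = 480000 / 2 = 240000.0 Hz

fs_out = 480000 Hz; f_Nyquist = 240000.0 Hz


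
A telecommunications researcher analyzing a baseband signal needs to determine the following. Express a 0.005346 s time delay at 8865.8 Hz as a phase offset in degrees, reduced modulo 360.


Phase shift from frequency and time delay:
phi = 360 * f * t_delay
    = 360 * 8865.8 * 0.005346
    = 17062.76 degrees
    mod 360 = 142.76 degrees

142.76 degrees


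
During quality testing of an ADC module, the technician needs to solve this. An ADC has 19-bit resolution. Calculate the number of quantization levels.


Number of quantization levels = 2^N
= 2^19
= 524288

524288


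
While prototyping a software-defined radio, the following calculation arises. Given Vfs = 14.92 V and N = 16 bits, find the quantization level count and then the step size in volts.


Step 1 — number of quantization levels:
L = 2^N = 2^16 = 65536

Step 2 — LSB step size:
delta = Vfs / L
      = 14.92 / 65536
      = 0.00022766 V

Levels = 65536; step size = 0.00022766 V


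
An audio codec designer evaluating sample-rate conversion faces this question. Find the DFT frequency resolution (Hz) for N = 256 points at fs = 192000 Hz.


DFT frequency resolution:
df = fs / N
   = 192000 / 256
   = 750.0 Hz

750.0 Hz


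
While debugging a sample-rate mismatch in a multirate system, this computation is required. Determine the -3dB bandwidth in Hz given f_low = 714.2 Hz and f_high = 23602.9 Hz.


Bandwidth is the difference of -3dB frequencies:
BW = f_high - f_low
   = 23602.9 - 714.2
   = 22888.7 Hz

22888.7 Hz


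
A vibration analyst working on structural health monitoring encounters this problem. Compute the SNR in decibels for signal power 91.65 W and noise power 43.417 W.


SNR in decibels:
SNR = 10 * log10(Ps / Pn)
    = 10 * log10(91.65 / 43.417)
    = 10 * log10(2.1109)
    = 10 * 0.3245
    = 3.24 dB

3.24 dB


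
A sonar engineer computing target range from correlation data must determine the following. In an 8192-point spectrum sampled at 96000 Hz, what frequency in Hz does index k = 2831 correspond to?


Frequency of DFT bin k:
f_k = k * fs / N
    = 2831 * 96000 / 8192
    = 271776000 / 8192
    = 33175.781 Hz

33175.781 Hz


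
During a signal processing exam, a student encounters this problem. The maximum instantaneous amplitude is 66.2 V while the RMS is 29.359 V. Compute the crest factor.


Crest factor is the ratio of peak to RMS:
CF = V_peak / V_rms
   = 66.2 / 29.359
   = 2.2548

2.2548


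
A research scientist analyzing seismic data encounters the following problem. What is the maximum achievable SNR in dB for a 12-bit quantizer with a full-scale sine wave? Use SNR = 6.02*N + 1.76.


Theoretical SNR for a full-scale sinusoid:
SNR = 6.02 * N + 1.76
    = 6.02 * 12 + 1.76
    = 72.24 + 1.76
    = 74.0 dB

74.0 dB


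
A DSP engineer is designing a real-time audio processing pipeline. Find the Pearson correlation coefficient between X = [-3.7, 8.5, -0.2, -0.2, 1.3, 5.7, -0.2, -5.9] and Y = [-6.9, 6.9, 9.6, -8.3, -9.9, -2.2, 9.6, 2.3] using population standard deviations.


Pearson correlation coefficient (population):
r = cov(X,Y) / (std(X) * std(Y))
Mean X = 0.6625, Mean Y = 0.1375
Cov(X,Y) = 5.286406
Std(X) = 4.35228, Std(Y) = 7.5533
r = 0.1608

0.1608


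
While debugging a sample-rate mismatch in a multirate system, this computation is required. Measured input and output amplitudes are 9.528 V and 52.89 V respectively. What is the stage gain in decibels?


Voltage gain in dB:
G = 20 * log10(Vout / Vin)
  = 20 * log10(52.89 / 9.528)
  = 20 * log10(5.551008)
  = 20 * 0.744372
  = 14.89 dB

14.89 dB


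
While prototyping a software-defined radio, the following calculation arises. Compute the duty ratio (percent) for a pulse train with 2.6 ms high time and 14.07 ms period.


Duty cycle as a percentage:
DC = (t_on / T) * 100
   = (2.6 / 14.07) * 100
   = 0.18479 * 100
   = 18.48 %

18.48 %


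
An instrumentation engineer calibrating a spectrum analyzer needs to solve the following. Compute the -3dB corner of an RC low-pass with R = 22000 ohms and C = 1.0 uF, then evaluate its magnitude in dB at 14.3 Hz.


Step 1 — cutoff frequency:
fc = 1 / (2*pi*R*C)
C = 1.0 uF = 1e-06 F
fc = 1 / (2*pi*22000*1e-06)
   = 7.23432 Hz

Step 2 — magnitude at f = 14.3 Hz:
|H(f)| = 1 / sqrt(1 + (f/fc)^2)
f/fc = 14.3 / 7.23432 = 1.976689
|H| = 1 / sqrt(1 + 3.907299) = 0.4514179
|H|_dB = 20*log10(0.4514179) = -6.91 dB

fc = 7.23432 Hz; |H(14.3 Hz)| = -6.91 dB


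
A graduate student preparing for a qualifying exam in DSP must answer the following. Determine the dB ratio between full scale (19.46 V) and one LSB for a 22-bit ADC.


Dynamic range from full-scale to LSB:
V_min = V_max / 2^bits = 19.46 / 2^22
DR = 20 * log10(V_max / V_min)
   = 20 * log10(2^22)
   = 20 * 22 * log10(2)
   = 132.45 dB

132.45 dB


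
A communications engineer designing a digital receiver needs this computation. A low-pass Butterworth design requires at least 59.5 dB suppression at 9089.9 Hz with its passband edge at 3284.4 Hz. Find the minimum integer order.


Butterworth filter order formula:
n = log10(10^(A/10) - 1) / (2 * log10(f_stop/f_pass))
10^(59.5/10) - 1 = 891249.9381
f_stop/f_pass = 9089.9 / 3284.4 = 2.7676
n = 6.7292 -> ceil = 7

7


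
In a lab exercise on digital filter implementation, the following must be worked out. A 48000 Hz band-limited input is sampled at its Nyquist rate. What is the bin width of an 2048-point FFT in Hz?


Step 1 — Nyquist sampling rate:
fs = 2 * fmax = 2 * 48000 = 96000 Hz

Step 2 — DFT bin spacing:
df = fs / N = 96000 / 2048 = 46.875 Hz

46.875 Hz


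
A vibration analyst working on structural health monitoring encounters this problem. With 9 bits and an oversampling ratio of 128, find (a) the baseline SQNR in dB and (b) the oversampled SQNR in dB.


Step 1 — baseline SQNR at Nyquist:
SQNR_base = 6.02*N + 1.76
          = 6.02*9 + 1.76
          = 55.94 dB

Step 2 — oversampling processing gain:
G = 10*log10(OSR) = 10*log10(128) = 21.07 dB

Step 3 — total:
SQNR_total = 55.94 + 21.07 = 77.01 dB

Base SQNR = 55.94 dB; oversampled SQNR = 77.01 dB


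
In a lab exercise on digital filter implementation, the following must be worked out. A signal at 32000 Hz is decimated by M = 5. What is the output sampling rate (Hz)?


Decimation reduces the sample rate:
fs_out = fs_in / M
       = 32000 / 5
       = 6400.0 Hz

6400.0 Hz


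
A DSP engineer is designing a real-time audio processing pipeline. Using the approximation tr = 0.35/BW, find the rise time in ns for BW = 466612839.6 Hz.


Rise time from bandwidth relationship:
tr = 0.35 / BW
   = 0.35 / 466612839.6
   = 7.500865178e-10 s
   = 0.7501 ns

0.7501 ns


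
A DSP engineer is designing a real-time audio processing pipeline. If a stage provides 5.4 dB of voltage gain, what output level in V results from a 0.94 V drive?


Output voltage from dB gain:
V_out = V_in * 10^(gain_dB / 20)
      = 0.94 * 10^(5.4 / 20)
      = 0.94 * 1.862087
      = 1.7504 V

1.7504 V


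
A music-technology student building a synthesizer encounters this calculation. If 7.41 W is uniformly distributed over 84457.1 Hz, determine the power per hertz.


Power spectral density:
PSD = P / BW
    = 7.41 / 84457.1
    = 8.774e-05 W/Hz

8.774e-05 W/Hz


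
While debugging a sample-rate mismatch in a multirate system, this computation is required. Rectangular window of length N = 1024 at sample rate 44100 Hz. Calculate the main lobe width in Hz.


Main lobe width for a rectangular window:
Width = 2 * fs / N
      = 2 * 44100 / 1024
      = 88200 / 1024
      = 86.133 Hz

86.133 Hz


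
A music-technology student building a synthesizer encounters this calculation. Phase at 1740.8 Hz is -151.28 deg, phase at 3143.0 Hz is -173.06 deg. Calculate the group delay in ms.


Group delay from phase difference:
tau = -d(phi)/d(omega)
d(phi) = -21.78 deg = -0.380133 rad
d(omega) = 2*pi*(3143.0 - 1740.8) = 8810.2824 rad/s
tau = -(-0.380133) / 8810.2824
    = 0.0431 ms

0.0431 ms


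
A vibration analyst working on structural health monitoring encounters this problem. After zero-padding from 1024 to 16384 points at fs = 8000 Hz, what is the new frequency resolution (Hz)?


Frequency resolution after zero-padding:
N_padded = 1024 * 16 = 16384
df = fs / N_padded
   = 8000 / 16384
   = 0.4883 Hz

0.4883 Hz


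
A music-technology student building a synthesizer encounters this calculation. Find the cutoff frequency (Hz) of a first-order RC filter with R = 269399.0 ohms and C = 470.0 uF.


Cutoff frequency of a first-order RC filter:
fc = 1 / (2 * pi * R * C)
C = 470.0 uF = 0.00047 F
fc = 1 / (2 * pi * 269399.0 * 0.00047)
   = 1 / 795.56140412737
   = 0.001257 Hz

0.001257 Hz


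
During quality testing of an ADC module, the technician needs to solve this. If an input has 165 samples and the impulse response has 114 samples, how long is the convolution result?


Linear convolution output length:
L = N + M - 1
  = 165 + 114 - 1
  = 278 samples

278


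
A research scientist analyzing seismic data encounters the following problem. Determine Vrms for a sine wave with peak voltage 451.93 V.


RMS voltage for a sinusoidal waveform:
V_rms = V_peak / sqrt(2)
      = 451.93 / 1.414214
      = 319.563 V

319.563 V


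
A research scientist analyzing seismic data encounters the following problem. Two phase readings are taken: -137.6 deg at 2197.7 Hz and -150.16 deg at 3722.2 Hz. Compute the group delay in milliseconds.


Group delay from phase difference:
tau = -d(phi)/d(omega)
d(phi) = -12.56 deg = -0.219213 rad
d(omega) = 2*pi*(3722.2 - 2197.7) = 9578.716 rad/s
tau = -(-0.219213) / 9578.716
    = 0.0229 ms

0.0229 ms


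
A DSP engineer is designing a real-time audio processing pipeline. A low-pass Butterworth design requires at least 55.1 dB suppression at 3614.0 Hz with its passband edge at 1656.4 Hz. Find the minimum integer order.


Butterworth filter order formula:
n = log10(10^(A/10) - 1) / (2 * log10(f_stop/f_pass))
10^(55.1/10) - 1 = 323592.6569
f_stop/f_pass = 3614.0 / 1656.4 = 2.1818
n = 8.1311 -> ceil = 9

9


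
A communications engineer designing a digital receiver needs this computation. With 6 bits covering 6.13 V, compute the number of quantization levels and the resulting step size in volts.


Step 1 — number of quantization levels:
L = 2^N = 2^6 = 64

Step 2 — LSB step size:
delta = Vfs / L
      = 6.13 / 64
      = 0.09578125 V

Levels = 64; step size = 0.09578125 V


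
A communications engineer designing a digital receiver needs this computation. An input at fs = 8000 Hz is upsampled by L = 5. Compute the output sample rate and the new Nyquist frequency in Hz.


Step 1 — output sample rate after interpolation by L:
fs_out = L * fs_in = 5 * 8000 = 40000 Hz

Step 2 — Nyquist frequency of the output stream:
f_Nyq = fs_out / 2 = 40000 / 2 = 20000.0 Hz

fs_out = 40000 Hz; f_Nyquist = 20000.0 Hz


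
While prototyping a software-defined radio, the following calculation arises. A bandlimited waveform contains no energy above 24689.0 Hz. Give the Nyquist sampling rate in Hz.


The Nyquist rate is twice the maximum frequency component.
fs_min = 2 * fmax
      = 2 * 24689.0
      = 49378.0 Hz

49378.0


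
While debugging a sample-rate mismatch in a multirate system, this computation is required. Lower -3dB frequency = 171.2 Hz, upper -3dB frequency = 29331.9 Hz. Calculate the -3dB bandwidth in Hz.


Bandwidth is the difference of -3dB frequencies:
BW = f_high - f_low
   = 29331.9 - 171.2
   = 29160.7 Hz

29160.7 Hz


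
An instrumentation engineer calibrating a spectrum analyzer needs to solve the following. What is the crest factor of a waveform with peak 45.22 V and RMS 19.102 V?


Crest factor is the ratio of peak to RMS:
CF = V_peak / V_rms
   = 45.22 / 19.102
   = 2.3673

2.3673


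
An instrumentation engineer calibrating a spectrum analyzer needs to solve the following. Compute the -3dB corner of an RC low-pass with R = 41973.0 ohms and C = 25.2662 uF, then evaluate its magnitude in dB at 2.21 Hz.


Step 1 — cutoff frequency:
fc = 1 / (2*pi*R*C)
C = 25.2662 uF = 2.52662e-05 F
fc = 1 / (2*pi*41973.0*2.52662e-05)
   = 0.150076 Hz

Step 2 — magnitude at f = 2.21 Hz:
|H(f)| = 1 / sqrt(1 + (f/fc)^2)
f/fc = 2.21 / 0.150076 = 14.725872
|H| = 1 / sqrt(1 + 216.851306) = 0.0677517
|H|_dB = 20*log10(0.0677517) = -23.38 dB

fc = 0.150076 Hz; |H(2.21 Hz)| = -23.38 dB


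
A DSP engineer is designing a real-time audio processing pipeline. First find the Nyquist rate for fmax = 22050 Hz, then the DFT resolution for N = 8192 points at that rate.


Step 1 — Nyquist sampling rate:
fs = 2 * fmax = 2 * 22050 = 44100 Hz

Step 2 — DFT bin spacing:
df = fs / N = 44100 / 8192 = 5.3833 Hz

5.3833 Hz


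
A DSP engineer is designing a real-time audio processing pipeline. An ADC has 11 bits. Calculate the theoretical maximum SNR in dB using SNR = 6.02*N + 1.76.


Theoretical SNR for a full-scale sinusoid:
SNR = 6.02 * N + 1.76
    = 6.02 * 11 + 1.76
    = 66.22 + 1.76
    = 67.98 dB

67.98 dB


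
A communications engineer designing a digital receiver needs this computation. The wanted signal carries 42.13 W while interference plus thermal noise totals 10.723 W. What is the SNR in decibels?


SNR in decibels:
SNR = 10 * log10(Ps / Pn)
    = 10 * log10(42.13 / 10.723)
    = 10 * log10(3.9289)
    = 10 * 0.5943
    = 5.94 dB

5.94 dB


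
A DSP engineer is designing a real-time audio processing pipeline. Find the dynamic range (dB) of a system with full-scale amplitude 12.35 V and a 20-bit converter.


Dynamic range from full-scale to LSB:
V_min = V_max / 2^bits = 12.35 / 2^20
DR = 20 * log10(V_max / V_min)
   = 20 * log10(2^20)
   = 20 * 20 * log10(2)
   = 120.41 dB

120.41 dB


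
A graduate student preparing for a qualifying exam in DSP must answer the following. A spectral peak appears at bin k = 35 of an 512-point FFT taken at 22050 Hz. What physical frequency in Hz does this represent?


Frequency of DFT bin k:
f_k = k * fs / N
    = 35 * 22050 / 512
    = 771750 / 512
    = 1507.324 Hz

1507.324 Hz


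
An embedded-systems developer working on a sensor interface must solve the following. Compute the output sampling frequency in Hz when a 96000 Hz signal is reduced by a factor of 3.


Decimation reduces the sample rate:
fs_out = fs_in / M
       = 96000 / 3
       = 32000.0 Hz

32000.0 Hz


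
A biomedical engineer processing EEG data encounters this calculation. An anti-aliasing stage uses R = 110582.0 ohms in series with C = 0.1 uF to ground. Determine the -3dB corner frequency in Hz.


Cutoff frequency of a first-order RC filter:
fc = 1 / (2 * pi * R * C)
C = 0.1 uF = 1e-07 F
fc = 1 / (2 * pi * 110582.0 * 1e-07)
   = 1 / 0.069480719763853
   = 14.392482 Hz

14.392482 Hz


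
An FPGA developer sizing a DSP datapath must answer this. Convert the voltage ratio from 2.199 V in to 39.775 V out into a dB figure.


Voltage gain in dB:
G = 20 * log10(Vout / Vin)
  = 20 * log10(39.775 / 2.199)
  = 20 * log10(18.087767)
  = 20 * 1.257385
  = 25.15 dB

25.15 dB


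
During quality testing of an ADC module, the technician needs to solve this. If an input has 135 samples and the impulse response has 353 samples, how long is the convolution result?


Linear convolution output length:
L = N + M - 1
  = 135 + 353 - 1
  = 487 samples

487


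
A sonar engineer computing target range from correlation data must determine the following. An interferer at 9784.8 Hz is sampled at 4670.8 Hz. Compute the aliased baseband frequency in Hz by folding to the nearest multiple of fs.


Compute the nearest integer multiple of fs to the signal:
n = round(9784.8 / 4670.8) = 2
f_alias = |9784.8 - 2 * 4670.8|
        = |9784.8 - 9341.6|
        = 443.2 Hz

443.2


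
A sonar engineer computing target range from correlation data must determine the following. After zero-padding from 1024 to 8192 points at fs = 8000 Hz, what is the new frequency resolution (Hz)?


Frequency resolution after zero-padding:
N_padded = 1024 * 8 = 8192
df = fs / N_padded
   = 8000 / 8192
   = 0.9766 Hz

0.9766 Hz


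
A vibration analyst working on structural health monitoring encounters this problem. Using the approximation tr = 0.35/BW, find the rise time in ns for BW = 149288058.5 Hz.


Rise time from bandwidth relationship:
tr = 0.35 / BW
   = 0.35 / 149288058.5
   = 2.344460793e-09 s
   = 2.3445 ns

2.3445 ns


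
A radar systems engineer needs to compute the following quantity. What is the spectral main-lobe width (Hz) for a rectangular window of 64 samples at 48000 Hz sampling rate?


Main lobe width for a rectangular window:
Width = 2 * fs / N
      = 2 * 48000 / 64
      = 96000 / 64
      = 1500.0 Hz

1500.0 Hz


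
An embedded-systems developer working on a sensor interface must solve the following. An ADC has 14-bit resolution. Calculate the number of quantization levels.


Number of quantization levels = 2^N
= 2^14
= 16384

16384


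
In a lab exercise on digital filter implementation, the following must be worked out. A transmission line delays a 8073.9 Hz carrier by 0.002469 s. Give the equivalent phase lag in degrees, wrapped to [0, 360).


Phase shift from frequency and time delay:
phi = 360 * f * t_delay
    = 360 * 8073.9 * 0.002469
    = 7176.41 degrees
    mod 360 = 336.41 degrees

336.41 degrees


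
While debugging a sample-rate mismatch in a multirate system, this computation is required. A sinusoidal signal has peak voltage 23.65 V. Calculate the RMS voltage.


RMS voltage for a sinusoidal waveform:
V_rms = V_peak / sqrt(2)
      = 23.65 / 1.414214
      = 16.723 V

16.723 V


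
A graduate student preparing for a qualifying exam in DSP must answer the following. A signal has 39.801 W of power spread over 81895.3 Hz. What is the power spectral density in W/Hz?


Power spectral density:
PSD = P / BW
    = 39.801 / 81895.3
    = 0.000486 W/Hz

0.000486 W/Hz


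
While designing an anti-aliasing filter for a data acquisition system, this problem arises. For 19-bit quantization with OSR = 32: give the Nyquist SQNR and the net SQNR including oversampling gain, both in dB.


Step 1 — baseline SQNR at Nyquist:
SQNR_base = 6.02*N + 1.76
          = 6.02*19 + 1.76
          = 116.14 dB

Step 2 — oversampling processing gain:
G = 10*log10(OSR) = 10*log10(32) = 15.05 dB

Step 3 — total:
SQNR_total = 116.14 + 15.05 = 131.19 dB

Base SQNR = 116.14 dB; oversampled SQNR = 131.19 dB


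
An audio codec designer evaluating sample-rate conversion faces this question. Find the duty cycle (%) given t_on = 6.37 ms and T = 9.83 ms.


Duty cycle as a percentage:
DC = (t_on / T) * 100
   = (6.37 / 9.83) * 100
   = 0.648016 * 100
   = 64.8 %

64.8 %


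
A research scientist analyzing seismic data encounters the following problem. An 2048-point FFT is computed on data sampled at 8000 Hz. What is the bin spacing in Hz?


DFT frequency resolution:
df = fs / N
   = 8000 / 2048
   = 3.9062 Hz

3.9062 Hz


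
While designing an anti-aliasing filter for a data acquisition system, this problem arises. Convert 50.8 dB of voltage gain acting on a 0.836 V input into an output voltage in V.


Output voltage from dB gain:
V_out = V_in * 10^(gain_dB / 20)
      = 0.836 * 10^(50.8 / 20)
      = 0.836 * 346.73685
      = 289.872 V

289.872 V


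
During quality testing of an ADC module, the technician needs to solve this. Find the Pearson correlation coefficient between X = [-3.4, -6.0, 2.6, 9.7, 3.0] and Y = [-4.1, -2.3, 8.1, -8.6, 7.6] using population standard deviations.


Pearson correlation coefficient (population):
r = cov(X,Y) / (std(X) * std(Y))
Mean X = 1.18, Mean Y = 0.14
Cov(X,Y) = -2.5292
Std(X) = 5.485399, Std(Y) = 6.623171
r = -0.0696

-0.0696


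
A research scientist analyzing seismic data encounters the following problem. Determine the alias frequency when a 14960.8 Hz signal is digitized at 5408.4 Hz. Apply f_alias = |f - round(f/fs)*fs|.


Compute the nearest integer multiple of fs to the signal:
n = round(14960.8 / 5408.4) = 3
f_alias = |14960.8 - 3 * 5408.4|
        = |14960.8 - 16225.2|
        = 1264.4 Hz

1264.4


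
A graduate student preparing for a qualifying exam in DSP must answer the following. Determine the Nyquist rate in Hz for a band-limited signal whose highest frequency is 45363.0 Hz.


The Nyquist rate is twice the maximum frequency component.
fs_min = 2 * fmax
      = 2 * 45363.0
      = 90726.0 Hz

90726.0


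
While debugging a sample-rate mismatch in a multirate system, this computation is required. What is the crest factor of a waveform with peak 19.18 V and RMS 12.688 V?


Crest factor is the ratio of peak to RMS:
CF = V_peak / V_rms
   = 19.18 / 12.688
   = 1.5117

1.5117


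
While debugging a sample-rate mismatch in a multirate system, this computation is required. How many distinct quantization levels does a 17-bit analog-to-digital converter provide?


Number of quantization levels = 2^N
= 2^17
= 131072

131072


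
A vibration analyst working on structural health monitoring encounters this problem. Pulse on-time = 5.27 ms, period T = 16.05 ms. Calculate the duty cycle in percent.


Duty cycle as a percentage:
DC = (t_on / T) * 100
   = (5.27 / 16.05) * 100
   = 0.328349 * 100
   = 32.83 %

32.83 %


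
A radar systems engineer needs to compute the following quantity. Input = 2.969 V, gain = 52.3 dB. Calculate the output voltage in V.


Output voltage from dB gain:
V_out = V_in * 10^(gain_dB / 20)
      = 2.969 * 10^(52.3 / 20)
      = 2.969 * 412.097519
      = 1223.5175 V

1223.5175 V


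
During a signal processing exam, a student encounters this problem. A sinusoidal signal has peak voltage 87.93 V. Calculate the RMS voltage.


RMS voltage for a sinusoidal waveform:
V_rms = V_peak / sqrt(2)
      = 87.93 / 1.414214
      = 62.176 V

62.176 V


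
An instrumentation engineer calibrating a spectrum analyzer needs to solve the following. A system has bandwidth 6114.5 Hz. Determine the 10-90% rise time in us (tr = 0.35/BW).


Rise time from bandwidth relationship:
tr = 0.35 / BW
   = 0.35 / 6114.5
   = 5.724098454e-05 s
   = 57.241 us

57.241 us


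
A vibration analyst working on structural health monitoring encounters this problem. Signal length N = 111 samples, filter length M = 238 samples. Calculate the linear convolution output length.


Linear convolution output length:
L = N + M - 1
  = 111 + 238 - 1
  = 348 samples

348


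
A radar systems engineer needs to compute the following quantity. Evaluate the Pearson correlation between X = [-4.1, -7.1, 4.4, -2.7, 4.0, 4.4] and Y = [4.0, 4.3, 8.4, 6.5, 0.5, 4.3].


Pearson correlation coefficient (population):
r = cov(X,Y) / (std(X) * std(Y))
Mean X = -0.1833, Mean Y = 4.6667
Cov(X,Y) = -0.244444
Std(X) = 4.637318, Std(Y) = 2.428077
r = -0.0217

-0.0217


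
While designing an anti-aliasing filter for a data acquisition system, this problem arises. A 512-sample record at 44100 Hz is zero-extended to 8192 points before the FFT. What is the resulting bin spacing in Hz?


Frequency resolution after zero-padding:
N_padded = 512 * 16 = 8192
df = fs / N_padded
   = 44100 / 8192
   = 5.3833 Hz

5.3833 Hz


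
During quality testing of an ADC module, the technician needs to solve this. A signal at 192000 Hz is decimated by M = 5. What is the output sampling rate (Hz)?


Decimation reduces the sample rate:
fs_out = fs_in / M
       = 192000 / 5
       = 38400.0 Hz

38400.0 Hz


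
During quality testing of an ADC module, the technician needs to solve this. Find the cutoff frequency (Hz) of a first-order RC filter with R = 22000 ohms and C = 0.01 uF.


Cutoff frequency of a first-order RC filter:
fc = 1 / (2 * pi * R * C)
C = 0.01 uF = 1e-08 F
fc = 1 / (2 * pi * 22000 * 1e-08)
   = 1 / 0.0013823007675795
   = 723.43156 Hz

723.43156 Hz


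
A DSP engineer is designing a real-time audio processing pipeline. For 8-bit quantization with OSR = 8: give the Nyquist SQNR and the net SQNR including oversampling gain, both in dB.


Step 1 — baseline SQNR at Nyquist:
SQNR_base = 6.02*N + 1.76
          = 6.02*8 + 1.76
          = 49.92 dB

Step 2 — oversampling processing gain:
G = 10*log10(OSR) = 10*log10(8) = 9.03 dB

Step 3 — total:
SQNR_total = 49.92 + 9.03 = 58.95 dB

Base SQNR = 49.92 dB; oversampled SQNR = 58.95 dB


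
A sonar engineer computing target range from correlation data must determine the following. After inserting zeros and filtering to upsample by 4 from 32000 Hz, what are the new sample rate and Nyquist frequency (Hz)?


Step 1 — output sample rate after interpolation by L:
fs_out = L * fs_in = 4 * 32000 = 128000 Hz

Step 2 — Nyquist frequency of the output stream:
f_Nyq = fs_out / 2 = 128000 / 2 = 64000.0 Hz

fs_out = 128000 Hz; f_Nyquist = 64000.0 Hz


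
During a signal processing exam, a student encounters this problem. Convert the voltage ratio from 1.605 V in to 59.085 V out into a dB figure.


Voltage gain in dB:
G = 20 * log10(Vout / Vin)
  = 20 * log10(59.085 / 1.605)
  = 20 * log10(36.813084)
  = 20 * 1.566002
  = 31.32 dB

31.32 dB


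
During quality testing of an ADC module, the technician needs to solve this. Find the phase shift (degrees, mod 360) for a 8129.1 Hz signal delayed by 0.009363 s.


Phase shift from frequency and time delay:
phi = 360 * f * t_delay
    = 360 * 8129.1 * 0.009363
    = 27400.59 degrees
    mod 360 = 40.59 degrees

40.59 degrees


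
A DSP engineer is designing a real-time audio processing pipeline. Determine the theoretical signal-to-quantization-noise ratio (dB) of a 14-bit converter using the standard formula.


Theoretical SNR for a full-scale sinusoid:
SNR = 6.02 * N + 1.76
    = 6.02 * 14 + 1.76
    = 84.28 + 1.76
    = 86.04 dB

86.04 dB


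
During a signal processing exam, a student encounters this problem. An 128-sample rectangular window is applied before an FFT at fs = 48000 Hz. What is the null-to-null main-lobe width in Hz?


Main lobe width for a rectangular window:
Width = 2 * fs / N
      = 2 * 48000 / 128
      = 96000 / 128
      = 750.0 Hz

750.0 Hz


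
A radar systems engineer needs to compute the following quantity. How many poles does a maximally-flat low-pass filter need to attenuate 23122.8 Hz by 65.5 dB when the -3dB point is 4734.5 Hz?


Butterworth filter order formula:
n = log10(10^(A/10) - 1) / (2 * log10(f_stop/f_pass))
10^(65.5/10) - 1 = 3548132.8923
f_stop/f_pass = 23122.8 / 4734.5 = 4.8839
n = 4.7549 -> ceil = 5

5


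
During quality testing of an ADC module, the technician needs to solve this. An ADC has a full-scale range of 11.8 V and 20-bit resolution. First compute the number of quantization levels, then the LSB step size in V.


Step 1 — number of quantization levels:
L = 2^N = 2^20 = 1048576

Step 2 — LSB step size:
delta = Vfs / L
      = 11.8 / 1048576
      = 1.125e-05 V

Levels = 1048576; step size = 1.125e-05 V


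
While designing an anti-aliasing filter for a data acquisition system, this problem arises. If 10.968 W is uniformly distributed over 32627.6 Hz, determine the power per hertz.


Power spectral density:
PSD = P / BW
    = 10.968 / 32627.6
    = 0.00033616 W/Hz

0.00033616 W/Hz


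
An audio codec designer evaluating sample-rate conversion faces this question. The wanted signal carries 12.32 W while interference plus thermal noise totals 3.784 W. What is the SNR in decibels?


SNR in decibels:
SNR = 10 * log10(Ps / Pn)
    = 10 * log10(12.32 / 3.784)
    = 10 * log10(3.2558)
    = 10 * 0.5127
    = 5.13 dB

5.13 dB


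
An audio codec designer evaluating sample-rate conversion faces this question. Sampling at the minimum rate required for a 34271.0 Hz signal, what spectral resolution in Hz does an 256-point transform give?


Step 1 — Nyquist sampling rate:
fs = 2 * fmax = 2 * 34271.0 = 68542.0 Hz

Step 2 — DFT bin spacing:
df = fs / N = 68542.0 / 256 = 267.7422 Hz

267.7422 Hz


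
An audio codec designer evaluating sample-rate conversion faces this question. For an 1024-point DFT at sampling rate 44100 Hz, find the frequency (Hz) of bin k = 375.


Frequency of DFT bin k:
f_k = k * fs / N
    = 375 * 44100 / 1024
    = 16537500 / 1024
    = 16149.902 Hz

16149.902 Hz


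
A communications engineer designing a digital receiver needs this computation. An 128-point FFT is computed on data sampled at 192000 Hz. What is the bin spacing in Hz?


DFT frequency resolution:
df = fs / N
   = 192000 / 128
   = 1500.0 Hz

1500.0 Hz


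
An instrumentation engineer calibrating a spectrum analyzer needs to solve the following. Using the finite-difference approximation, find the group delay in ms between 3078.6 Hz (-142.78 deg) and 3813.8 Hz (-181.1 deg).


Group delay from phase difference:
tau = -d(phi)/d(omega)
d(phi) = -38.32 deg = -0.66881 rad
d(omega) = 2*pi*(3813.8 - 3078.6) = 4619.3978 rad/s
tau = -(-0.66881) / 4619.3978
    = 0.1448 ms

0.1448 ms


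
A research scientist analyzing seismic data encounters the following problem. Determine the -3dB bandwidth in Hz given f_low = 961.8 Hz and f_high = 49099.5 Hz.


Bandwidth is the difference of -3dB frequencies:
BW = f_high - f_low
   = 49099.5 - 961.8
   = 48137.7 Hz

48137.7 Hz


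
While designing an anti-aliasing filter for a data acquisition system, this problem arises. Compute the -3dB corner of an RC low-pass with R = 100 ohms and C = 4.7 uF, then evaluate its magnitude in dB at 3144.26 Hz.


Step 1 — cutoff frequency:
fc = 1 / (2*pi*R*C)
C = 4.7 uF = 4.7e-06 F
fc = 1 / (2*pi*100*4.7e-06)
   = 338.628 Hz

Step 2 — magnitude at f = 3144.26 Hz:
|H(f)| = 1 / sqrt(1 + (f/fc)^2)
f/fc = 3144.26 / 338.628 = 9.285292
|H| = 1 / sqrt(1 + 86.216648) = 0.107078
|H|_dB = 20*log10(0.107078) = -19.41 dB

fc = 338.628 Hz; |H(3144.26 Hz)| = -19.41 dB


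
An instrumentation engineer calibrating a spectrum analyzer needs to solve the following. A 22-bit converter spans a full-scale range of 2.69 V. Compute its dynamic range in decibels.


Dynamic range from full-scale to LSB:
V_min = V_max / 2^bits = 2.69 / 2^22
DR = 20 * log10(V_max / V_min)
   = 20 * log10(2^22)
   = 20 * 22 * log10(2)
   = 132.45 dB

132.45 dB


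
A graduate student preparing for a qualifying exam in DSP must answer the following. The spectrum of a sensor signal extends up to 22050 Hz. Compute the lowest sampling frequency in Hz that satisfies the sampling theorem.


The Nyquist rate is twice the maximum frequency component.
fs_min = 2 * fmax
      = 2 * 22050
      = 44100 Hz

44100


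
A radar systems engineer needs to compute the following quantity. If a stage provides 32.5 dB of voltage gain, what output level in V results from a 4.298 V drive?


Output voltage from dB gain:
V_out = V_in * 10^(gain_dB / 20)
      = 4.298 * 10^(32.5 / 20)
      = 4.298 * 42.16965
      = 181.2452 V

181.2452 V


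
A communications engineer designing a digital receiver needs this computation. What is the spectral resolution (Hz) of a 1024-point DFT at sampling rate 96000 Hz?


DFT frequency resolution:
df = fs / N
   = 96000 / 1024
   = 93.75 Hz

93.75 Hz


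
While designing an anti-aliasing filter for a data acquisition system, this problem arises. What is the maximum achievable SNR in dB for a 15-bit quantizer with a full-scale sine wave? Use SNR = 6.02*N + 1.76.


Theoretical SNR for a full-scale sinusoid:
SNR = 6.02 * N + 1.76
    = 6.02 * 15 + 1.76
    = 90.3 + 1.76
    = 92.06 dB

92.06 dB


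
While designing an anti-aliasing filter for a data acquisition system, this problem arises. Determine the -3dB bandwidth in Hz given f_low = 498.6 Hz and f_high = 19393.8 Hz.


Bandwidth is the difference of -3dB frequencies:
BW = f_high - f_low
   = 19393.8 - 498.6
   = 18895.2 Hz

18895.2 Hz


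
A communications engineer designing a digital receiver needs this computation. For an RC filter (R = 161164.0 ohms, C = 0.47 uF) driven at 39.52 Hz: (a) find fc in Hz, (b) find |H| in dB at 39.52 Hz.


Step 1 — cutoff frequency:
fc = 1 / (2*pi*R*C)
C = 0.47 uF = 4.7e-07 F
fc = 1 / (2*pi*161164.0*4.7e-07)
   = 2.10114 Hz

Step 2 — magnitude at f = 39.52 Hz:
|H(f)| = 1 / sqrt(1 + (f/fc)^2)
f/fc = 39.52 / 2.10114 = 18.808837
|H| = 1 / sqrt(1 + 353.772349) = 0.0530915
|H|_dB = 20*log10(0.0530915) = -25.5 dB

fc = 2.10114 Hz; |H(39.52 Hz)| = -25.5 dB


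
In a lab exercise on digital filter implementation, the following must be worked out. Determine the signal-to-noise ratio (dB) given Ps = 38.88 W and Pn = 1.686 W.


SNR in decibels:
SNR = 10 * log10(Ps / Pn)
    = 10 * log10(38.88 / 1.686)
    = 10 * log10(23.0605)
    = 10 * 1.3629
    = 13.63 dB

13.63 dB


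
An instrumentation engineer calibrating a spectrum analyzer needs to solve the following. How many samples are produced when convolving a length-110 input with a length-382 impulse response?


Linear convolution output length:
L = N + M - 1
  = 110 + 382 - 1
  = 491 samples

491


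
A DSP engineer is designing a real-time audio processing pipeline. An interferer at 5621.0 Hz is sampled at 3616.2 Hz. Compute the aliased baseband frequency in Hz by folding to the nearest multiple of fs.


Compute the nearest integer multiple of fs to the signal:
n = round(5621.0 / 3616.2) = 2
f_alias = |5621.0 - 2 * 3616.2|
        = |5621.0 - 7232.4|
        = 1611.4 Hz

1611.4


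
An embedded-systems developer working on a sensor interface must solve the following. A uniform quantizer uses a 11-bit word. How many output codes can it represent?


Number of quantization levels = 2^N
= 2^11
= 2048

2048


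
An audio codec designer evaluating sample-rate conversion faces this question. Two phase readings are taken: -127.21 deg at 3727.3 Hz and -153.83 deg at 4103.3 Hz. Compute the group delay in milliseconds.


Group delay from phase difference:
tau = -d(phi)/d(omega)
d(phi) = -26.62 deg = -0.464607 rad
d(omega) = 2*pi*(4103.3 - 3727.3) = 2362.4777 rad/s
tau = -(-0.464607) / 2362.4777
    = 0.1967 ms

0.1967 ms


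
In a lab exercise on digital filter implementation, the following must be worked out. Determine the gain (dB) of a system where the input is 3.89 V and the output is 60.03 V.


Voltage gain in dB:
G = 20 * log10(Vout / Vin)
  = 20 * log10(60.03 / 3.89)
  = 20 * log10(15.431877)
  = 20 * 1.188419
  = 23.77 dB

23.77 dB


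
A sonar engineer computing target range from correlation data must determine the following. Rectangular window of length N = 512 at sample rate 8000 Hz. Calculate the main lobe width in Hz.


Main lobe width for a rectangular window:
Width = 2 * fs / N
      = 2 * 8000 / 512
      = 16000 / 512
      = 31.25 Hz

31.25 Hz


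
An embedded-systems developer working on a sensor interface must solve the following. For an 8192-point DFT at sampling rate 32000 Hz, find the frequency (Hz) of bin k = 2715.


Frequency of DFT bin k:
f_k = k * fs / N
    = 2715 * 32000 / 8192
    = 86880000 / 8192
    = 10605.469 Hz

10605.469 Hz
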